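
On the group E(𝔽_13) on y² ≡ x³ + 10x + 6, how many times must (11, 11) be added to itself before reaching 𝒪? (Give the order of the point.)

2P: tangent at (11, 11): λ = (3·11² + 10)/(2·11) ≡ 9/9. 9⁻¹ ≡ 3 (mod 13) since 9·3 = 27 ≡ 1, so λ ≡ 9·3 ≡ 1.
  x = λ² - 11 - 11 = 1 - 22 ≡ 5; y = λ·(11 - 5) - 11 ≡ 8. → (5, 8)
3P: (5, 8) + (11, 11). λ = (11 - 8)/(11 - 5) ≡ 3/6 mod 13. 6⁻¹ ≡ 11 (mod 13), so λ ≡ 7.
  x = λ² - 5 - 11 = 49 - 16 ≡ 7; y = λ·(5 - 7) - 8 ≡ 4. → (7, 4)
4P: (7, 4) + (11, 11). λ = (11 - 4)/(11 - 7) ≡ 7/4 mod 13. 4⁻¹ ≡ 10 (mod 13) since 4·10 = 40 ≡ 1, so λ ≡ 5.
  x = λ² - 7 - 11 = 25 - 18 ≡ 7; y = λ·(7 - 7) - 4 ≡ 9. → (7, 9)
5P: (7, 9) + (11, 11). λ = (11 - 9)/(11 - 7) ≡ 2/4 mod 13. 4⁻¹ ≡ 10 (mod 13) since 4·10 = 40 ≡ 1, so λ ≡ 7.
  x = λ² - 7 - 11 = 49 - 18 ≡ 5; y = λ·(7 - 5) - 9 ≡ 5. → (5, 5)
6P: (5, 5) + (11, 11). λ = (11 - 5)/(11 - 5) ≡ 6/6 mod 13. 6⁻¹ ≡ 11 (mod 13), so λ ≡ 1.
  x = λ² - 5 - 11 = 1 - 16 ≡ 11; y = λ·(5 - 11) - 5 ≡ 2. → (11, 2)
7P: (11, 2) + (11, 11): same x and y₁ ≡ -y₂, so the sum is 𝒪.
7P = 𝒪, so the order is 7.

7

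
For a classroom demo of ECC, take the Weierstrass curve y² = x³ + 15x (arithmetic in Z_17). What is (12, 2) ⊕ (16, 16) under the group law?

(14, 8)

(12, 2) + (16, 16). λ = (16 - 2)/(16 - 12) ≡ 14/4 mod 17. 4⁻¹ ≡ 13 (mod 17) since 4·13 = 52 ≡ 1, so λ ≡ 12.
  x = λ² - 12 - 16 = 144 - 28 ≡ 14; y = λ·(12 - 14) - 2 ≡ 8. → (14, 8)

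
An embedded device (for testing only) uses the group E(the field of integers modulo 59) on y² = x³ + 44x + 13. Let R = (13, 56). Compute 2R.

tangent at (13, 56): λ = (3·13² + 44)/(2·56) ≡ 20/53. 53⁻¹ ≡ 49 (mod 59), so λ ≡ 20·49 ≡ 36.
  x = λ² - 13 - 13 = 1296 - 26 ≡ 31; y = λ·(13 - 31) - 56 ≡ 4. → (31, 4)

(31, 4)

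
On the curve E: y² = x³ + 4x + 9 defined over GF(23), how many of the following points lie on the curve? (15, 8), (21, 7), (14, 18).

(15, 8): 8² ≡ 18, rhs ≡ 17 → off.
(21, 7): 7² ≡ 3, rhs ≡ 16 → off.
(14, 18): 18² ≡ 2, rhs ≡ 3 → off.

0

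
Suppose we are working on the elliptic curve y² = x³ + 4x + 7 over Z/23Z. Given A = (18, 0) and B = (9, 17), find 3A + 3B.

First 3A:
Repeated addition: build up to 3A.
2A: (18, 0) + (18, 0): same x and y₁ ≡ -y₂, so the sum is the point at infinity.
3A: the point at infinity + (18, 0) = (18, 0) (identity).
3A = (18, 0).
Next 3B:
Repeated addition: build up to 3B.
2B: tangent at (9, 17): λ = (3·9² + 4)/(2·17) ≡ 17/11. 11⁻¹ ≡ 21 (mod 23), so λ ≡ 17·21 ≡ 12.
  x = λ² - 9 - 9 = 144 - 18 ≡ 11; y = λ·(9 - 11) - 17 ≡ 5. → (11, 5)
3B: (11, 5) + (9, 17). λ = (17 - 5)/(9 - 11) ≡ 12/21 mod 23. 21⁻¹ ≡ 11 (mod 23), so λ ≡ 17.
  x = λ² - 11 - 9 = 289 - 20 ≡ 16; y = λ·(11 - 16) - 5 ≡ 2. → (16, 2)
3B = (16, 2).
Finally 3A + 3B:
(18, 0) + (16, 2). λ = (2 - 0)/(16 - 18) ≡ 2/21 mod 23. 21⁻¹ ≡ 11 (mod 23) since 21·11 = 231 ≡ 1, so λ ≡ 22.
  x = λ² - 18 - 16 = 484 - 34 ≡ 13; y = λ·(18 - 13) - 0 ≡ 18. → (13, 18)

(13, 18)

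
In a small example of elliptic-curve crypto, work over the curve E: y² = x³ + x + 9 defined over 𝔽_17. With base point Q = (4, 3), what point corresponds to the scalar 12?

(7, 6)

Repeated addition: build up to 12Q.
2Q: tangent at (4, 3): λ = (3·4² + 1)/(2·3) ≡ 15/6. 6⁻¹ ≡ 3 (mod 17) since 6·3 = 18 ≡ 1, so λ ≡ 15·3 ≡ 11.
  x = λ² - 4 - 4 = 121 - 8 ≡ 11; y = λ·(4 - 11) - 3 ≡ 5. → (11, 5)
3Q: (11, 5) + (4, 3). λ = (3 - 5)/(4 - 11) ≡ 15/10 mod 17. 10⁻¹ ≡ 12 (mod 17) since 10·12 = 120 ≡ 1, so λ ≡ 10.
  x = λ² - 11 - 4 = 100 - 15 ≡ 0; y = λ·(11 - 0) - 5 ≡ 3. → (0, 3)
4Q: (0, 3) + (4, 3). λ = (3 - 3)/(4 - 0) ≡ 0/4 mod 17. 4⁻¹ ≡ 13 (mod 17) since 4·13 = 52 ≡ 1, so λ ≡ 0.
  x = λ² - 0 - 4 = 0 - 4 ≡ 13; y = λ·(0 - 13) - 3 ≡ 14. → (13, 14)
5Q: (13, 14) + (4, 3). λ = (3 - 14)/(4 - 13) ≡ 6/8 mod 17. 8⁻¹ ≡ 15 (mod 17) since 8·15 = 120 ≡ 1, so λ ≡ 5.
  x = λ² - 13 - 4 = 25 - 17 ≡ 8; y = λ·(13 - 8) - 14 ≡ 11. → (8, 11)
6Q: (8, 11) + (4, 3). λ = (3 - 11)/(4 - 8) ≡ 9/13 mod 17. 13⁻¹ ≡ 4 (mod 17) since 13·4 = 52 ≡ 1, so λ ≡ 2.
  x = λ² - 8 - 4 = 4 - 12 ≡ 9; y = λ·(8 - 9) - 11 ≡ 4. → (9, 4)
7Q: (9, 4) + (4, 3). λ = (3 - 4)/(4 - 9) ≡ 16/12 mod 17. 12⁻¹ ≡ 10 (mod 17), so λ ≡ 7.
  x = λ² - 9 - 4 = 49 - 13 ≡ 2; y = λ·(9 - 2) - 4 ≡ 11. → (2, 11)
8Q: (2, 11) + (4, 3). λ = (3 - 11)/(4 - 2) ≡ 9/2 mod 17. 2⁻¹ ≡ 9 (mod 17), so λ ≡ 13.
  x = λ² - 2 - 4 = 169 - 6 ≡ 10; y = λ·(2 - 10) - 11 ≡ 4. → (10, 4)
9Q: (10, 4) + (4, 3). λ = (3 - 4)/(4 - 10) ≡ 16/11 mod 17. 11⁻¹ ≡ 14 (mod 17) since 11·14 = 154 ≡ 1, so λ ≡ 3.
  x = λ² - 10 - 4 = 9 - 14 ≡ 12; y = λ·(10 - 12) - 4 ≡ 7. → (12, 7)
10Q: (12, 7) + (4, 3). λ = (3 - 7)/(4 - 12) ≡ 13/9 mod 17. 9⁻¹ ≡ 2 (mod 17), so λ ≡ 9.
  x = λ² - 12 - 4 = 81 - 16 ≡ 14; y = λ·(12 - 14) - 7 ≡ 9. → (14, 9)
11Q: (14, 9) + (4, 3). λ = (3 - 9)/(4 - 14) ≡ 11/7 mod 17. 7⁻¹ ≡ 5 (mod 17) since 7·5 = 35 ≡ 1, so λ ≡ 4.
  x = λ² - 14 - 4 = 16 - 18 ≡ 15; y = λ·(14 - 15) - 9 ≡ 4. → (15, 4)
12Q: (15, 4) + (4, 3). λ = (3 - 4)/(4 - 15) ≡ 16/6 mod 17. 6⁻¹ ≡ 3 (mod 17), so λ ≡ 14.
  x = λ² - 15 - 4 = 196 - 19 ≡ 7; y = λ·(15 - 7) - 4 ≡ 6. → (7, 6)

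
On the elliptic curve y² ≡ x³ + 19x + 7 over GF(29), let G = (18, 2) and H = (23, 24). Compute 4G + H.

First 4G:
Repeated addition: build up to 4G.
2G: tangent at (18, 2): λ = (3·18² + 19)/(2·2) ≡ 5/4. 4⁻¹ ≡ 22 (mod 29) since 4·22 = 88 ≡ 1, so λ ≡ 5·22 ≡ 23.
  x = λ² - 18 - 18 = 529 - 36 ≡ 0; y = λ·(18 - 0) - 2 ≡ 6. → (0, 6)
3G: (0, 6) + (18, 2). λ = (2 - 6)/(18 - 0) ≡ 25/18 mod 29. 18⁻¹ ≡ 21 (mod 29) since 18·21 = 378 ≡ 1, so λ ≡ 3.
  x = λ² - 0 - 18 = 9 - 18 ≡ 20; y = λ·(0 - 20) - 6 ≡ 21. → (20, 21)
4G: (20, 21) + (18, 2). λ = (2 - 21)/(18 - 20) ≡ 10/27 mod 29. 27⁻¹ ≡ 14 (mod 29), so λ ≡ 24.
  x = λ² - 20 - 18 = 576 - 38 ≡ 16; y = λ·(20 - 16) - 21 ≡ 17. → (16, 17)
4G = (16, 17).
Finally 4G + H:
(16, 17) + (23, 24). λ = (24 - 17)/(23 - 16) ≡ 7/7 mod 29. 7⁻¹ ≡ 25 (mod 29) since 7·25 = 175 ≡ 1, so λ ≡ 1.
  x = λ² - 16 - 23 = 1 - 39 ≡ 20; y = λ·(16 - 20) - 17 ≡ 8. → (20, 8)

(20, 8)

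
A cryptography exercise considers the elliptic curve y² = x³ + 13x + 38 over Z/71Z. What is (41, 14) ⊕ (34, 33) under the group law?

(41, 14) + (34, 33). λ = (33 - 14)/(34 - 41) ≡ 19/64 mod 71. 64⁻¹ ≡ 10 (mod 71), so λ ≡ 48.
  x = λ² - 41 - 34 = 2304 - 75 ≡ 28; y = λ·(41 - 28) - 14 ≡ 42. → (28, 42)

(28, 42)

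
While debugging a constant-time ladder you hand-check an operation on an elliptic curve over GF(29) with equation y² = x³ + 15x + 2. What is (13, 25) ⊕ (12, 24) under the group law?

(5, 12)

(13, 25) + (12, 24). λ = (24 - 25)/(12 - 13) ≡ 28/28 mod 29. 28⁻¹ ≡ 28 (mod 29), so λ ≡ 1.
  x = λ² - 13 - 12 = 1 - 25 ≡ 5; y = λ·(13 - 5) - 25 ≡ 12. → (5, 12)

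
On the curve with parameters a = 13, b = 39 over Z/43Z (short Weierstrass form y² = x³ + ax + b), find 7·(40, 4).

(9, 38)

Write P = (40, 4).
Repeated addition: build up to 7P.
2P: tangent at (40, 4): λ = (3·40² + 13)/(2·4) ≡ 40/8. 8⁻¹ ≡ 27 (mod 43), so λ ≡ 40·27 ≡ 5.
  x = λ² - 40 - 40 = 25 - 80 ≡ 31; y = λ·(40 - 31) - 4 ≡ 41. → (31, 41)
3P: (31, 41) + (40, 4). λ = (4 - 41)/(40 - 31) ≡ 6/9 mod 43. 9⁻¹ ≡ 24 (mod 43) since 9·24 = 216 ≡ 1, so λ ≡ 15.
  x = λ² - 31 - 40 = 225 - 71 ≡ 25; y = λ·(31 - 25) - 41 ≡ 6. → (25, 6)
4P: (25, 6) + (40, 4). λ = (4 - 6)/(40 - 25) ≡ 41/15 mod 43. 15⁻¹ ≡ 23 (mod 43) since 15·23 = 345 ≡ 1, so λ ≡ 40.
  x = λ² - 25 - 40 = 1600 - 65 ≡ 30; y = λ·(25 - 30) - 6 ≡ 9. → (30, 9)
5P: (30, 9) + (40, 4). λ = (4 - 9)/(40 - 30) ≡ 38/10 mod 43. 10⁻¹ ≡ 13 (mod 43), so λ ≡ 21.
  x = λ² - 30 - 40 = 441 - 70 ≡ 27; y = λ·(30 - 27) - 9 ≡ 11. → (27, 11)
6P: (27, 11) + (40, 4). λ = (4 - 11)/(40 - 27) ≡ 36/13 mod 43. 13⁻¹ ≡ 10 (mod 43) since 13·10 = 130 ≡ 1, so λ ≡ 16.
  x = λ² - 27 - 40 = 256 - 67 ≡ 17; y = λ·(27 - 17) - 11 ≡ 20. → (17, 20)
7P: (17, 20) + (40, 4). λ = (4 - 20)/(40 - 17) ≡ 27/23 mod 43. 23⁻¹ ≡ 15 (mod 43) since 23·15 = 345 ≡ 1, so λ ≡ 18.
  x = λ² - 17 - 40 = 324 - 57 ≡ 9; y = λ·(17 - 9) - 20 ≡ 38. → (9, 38)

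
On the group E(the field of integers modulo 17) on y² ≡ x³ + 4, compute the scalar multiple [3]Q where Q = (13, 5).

Repeated addition: build up to 3Q.
2Q: tangent at (13, 5): λ = (3·13² + 0)/(2·5) ≡ 14/10. 10⁻¹ ≡ 12 (mod 17) since 10·12 = 120 ≡ 1, so λ ≡ 14·12 ≡ 15.
  x = λ² - 13 - 13 = 225 - 26 ≡ 12; y = λ·(13 - 12) - 5 ≡ 10. → (12, 10)
3Q: (12, 10) + (13, 5). λ = (5 - 10)/(13 - 12) ≡ 12/1 mod 17. 1⁻¹ ≡ 1 (mod 17) since 1·1 = 1 ≡ 1, so λ ≡ 12.
  x = λ² - 12 - 13 = 144 - 25 ≡ 0; y = λ·(12 - 0) - 10 ≡ 15. → (0, 15)

(0, 15)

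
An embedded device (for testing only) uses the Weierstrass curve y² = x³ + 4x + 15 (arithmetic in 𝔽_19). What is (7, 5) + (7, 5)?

tangent at (7, 5): λ = (3·7² + 4)/(2·5) ≡ 18/10. 10⁻¹ ≡ 2 (mod 19), so λ ≡ 18·2 ≡ 17.
  x = λ² - 7 - 7 = 289 - 14 ≡ 9; y = λ·(7 - 9) - 5 ≡ 18. → (9, 18)

(9, 18)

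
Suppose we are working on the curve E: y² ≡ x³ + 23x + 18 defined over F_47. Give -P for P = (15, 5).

(15, 42)

-(15, 5) = (15, -5 mod 47) = (15, 42).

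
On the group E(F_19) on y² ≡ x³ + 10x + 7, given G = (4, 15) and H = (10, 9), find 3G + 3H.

First 3G:
Repeated addition: build up to 3G.
2G: tangent at (4, 15): λ = (3·4² + 10)/(2·15) ≡ 1/11. 11⁻¹ ≡ 7 (mod 19), so λ ≡ 1·7 ≡ 7.
  x = λ² - 4 - 4 = 49 - 8 ≡ 3; y = λ·(4 - 3) - 15 ≡ 11. → (3, 11)
3G: (3, 11) + (4, 15). λ = (15 - 11)/(4 - 3) ≡ 4/1 mod 19. 1⁻¹ ≡ 1 (mod 19), so λ ≡ 4.
  x = λ² - 3 - 4 = 16 - 7 ≡ 9; y = λ·(3 - 9) - 11 ≡ 3. → (9, 3)
3G = (9, 3).
Next 3H:
Repeated addition: build up to 3H.
2H: tangent at (10, 9): λ = (3·10² + 10)/(2·9) ≡ 6/18. 18⁻¹ ≡ 18 (mod 19), so λ ≡ 6·18 ≡ 13.
  x = λ² - 10 - 10 = 169 - 20 ≡ 16; y = λ·(10 - 16) - 9 ≡ 8. → (16, 8)
3H: (16, 8) + (10, 9). λ = (9 - 8)/(10 - 16) ≡ 1/13 mod 19. 13⁻¹ ≡ 3 (mod 19) since 13·3 = 39 ≡ 1, so λ ≡ 3.
  x = λ² - 16 - 10 = 9 - 26 ≡ 2; y = λ·(16 - 2) - 8 ≡ 15. → (2, 15)
3H = (2, 15).
Finally 3G + 3H:
(9, 3) + (2, 15). λ = (15 - 3)/(2 - 9) ≡ 12/12 mod 19. 12⁻¹ ≡ 8 (mod 19), so λ ≡ 1.
  x = λ² - 9 - 2 = 1 - 11 ≡ 9; y = λ·(9 - 9) - 3 ≡ 16. → (9, 16)

(9, 16)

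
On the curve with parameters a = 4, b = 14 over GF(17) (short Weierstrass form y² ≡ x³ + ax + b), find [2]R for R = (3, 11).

(10, 0)

tangent at (3, 11): λ = (3·3² + 4)/(2·11) ≡ 14/5. 5⁻¹ ≡ 7 (mod 17), so λ ≡ 14·7 ≡ 13.
  x = λ² - 3 - 3 = 169 - 6 ≡ 10; y = λ·(3 - 10) - 11 ≡ 0. → (10, 0)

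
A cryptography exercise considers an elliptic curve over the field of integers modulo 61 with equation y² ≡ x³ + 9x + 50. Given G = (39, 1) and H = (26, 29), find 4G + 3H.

(18, 35)

First 4G:
Double-and-add on 4 = (100)₂. Start with G = (39, 1) for the leading 1-bit.
double: tangent at (39, 1): λ = (3·39² + 9)/(2·1) ≡ 58/2. 2⁻¹ ≡ 31 (mod 61), so λ ≡ 58·31 ≡ 29.
  x = λ² - 39 - 39 = 841 - 78 ≡ 31; y = λ·(39 - 31) - 1 ≡ 48. → (31, 48)
double: tangent at (31, 48): λ = (3·31² + 9)/(2·48) ≡ 25/35. 35⁻¹ ≡ 7 (mod 61) since 35·7 = 245 ≡ 1, so λ ≡ 25·7 ≡ 53.
  x = λ² - 31 - 31 = 2809 - 62 ≡ 2; y = λ·(31 - 2) - 48 ≡ 25. → (2, 25)
4G = (2, 25).
Next 3H:
Repeated addition: build up to 3H.
2H: tangent at (26, 29): λ = (3·26² + 9)/(2·29) ≡ 24/58. 58⁻¹ ≡ 20 (mod 61), so λ ≡ 24·20 ≡ 53.
  x = λ² - 26 - 26 = 2809 - 52 ≡ 12; y = λ·(26 - 12) - 29 ≡ 42. → (12, 42)
3H: (12, 42) + (26, 29). λ = (29 - 42)/(26 - 12) ≡ 48/14 mod 61. 14⁻¹ ≡ 48 (mod 61) since 14·48 = 672 ≡ 1, so λ ≡ 47.
  x = λ² - 12 - 26 = 2209 - 38 ≡ 36; y = λ·(12 - 36) - 42 ≡ 50. → (36, 50)
3H = (36, 50).
Finally 4G + 3H:
(2, 25) + (36, 50). λ = (50 - 25)/(36 - 2) ≡ 25/34 mod 61. 34⁻¹ ≡ 9 (mod 61) since 34·9 = 306 ≡ 1, so λ ≡ 42.
  x = λ² - 2 - 36 = 1764 - 38 ≡ 18; y = λ·(2 - 18) - 25 ≡ 35. → (18, 35)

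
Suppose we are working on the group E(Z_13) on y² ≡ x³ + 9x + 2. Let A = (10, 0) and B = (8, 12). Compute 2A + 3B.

(3, 11)

First 2A:
Repeated addition: build up to 2A.
2A: (10, 0) + (10, 0): same x and y₁ ≡ -y₂, so the sum is ∞.
2A = ∞.
Next 3B:
Repeated addition: build up to 3B.
2B: tangent at (8, 12): λ = (3·8² + 9)/(2·12) ≡ 6/11. 11⁻¹ ≡ 6 (mod 13), so λ ≡ 6·6 ≡ 10.
  x = λ² - 8 - 8 = 100 - 16 ≡ 6; y = λ·(8 - 6) - 12 ≡ 8. → (6, 8)
3B: (6, 8) + (8, 12). λ = (12 - 8)/(8 - 6) ≡ 4/2 mod 13. 2⁻¹ ≡ 7 (mod 13) since 2·7 = 14 ≡ 1, so λ ≡ 2.
  x = λ² - 6 - 8 = 4 - 14 ≡ 3; y = λ·(6 - 3) - 8 ≡ 11. → (3, 11)
3B = (3, 11).
Finally 2A + 3B:
∞ + (3, 11) = (3, 11) (identity).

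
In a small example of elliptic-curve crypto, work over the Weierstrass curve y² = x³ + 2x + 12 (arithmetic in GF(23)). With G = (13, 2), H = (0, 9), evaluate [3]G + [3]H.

(20, 18)

First 3G:
Repeated addition: build up to 3G.
2G: tangent at (13, 2): λ = (3·13² + 2)/(2·2) ≡ 3/4. 4⁻¹ ≡ 6 (mod 23), so λ ≡ 3·6 ≡ 18.
  x = λ² - 13 - 13 = 324 - 26 ≡ 22; y = λ·(13 - 22) - 2 ≡ 20. → (22, 20)
3G: (22, 20) + (13, 2). λ = (2 - 20)/(13 - 22) ≡ 5/14 mod 23. 14⁻¹ ≡ 5 (mod 23), so λ ≡ 2.
  x = λ² - 22 - 13 = 4 - 35 ≡ 15; y = λ·(22 - 15) - 20 ≡ 17. → (15, 17)
3G = (15, 17).
Next 3H:
Repeated addition: build up to 3H.
2H: tangent at (0, 9): λ = (3·0² + 2)/(2·9) ≡ 2/18. 18⁻¹ ≡ 9 (mod 23) since 18·9 = 162 ≡ 1, so λ ≡ 2·9 ≡ 18.
  x = λ² - 0 - 0 = 324 - 0 ≡ 2; y = λ·(0 - 2) - 9 ≡ 1. → (2, 1)
3H: (2, 1) + (0, 9). λ = (9 - 1)/(0 - 2) ≡ 8/21 mod 23. 21⁻¹ ≡ 11 (mod 23), so λ ≡ 19.
  x = λ² - 2 - 0 = 361 - 2 ≡ 14; y = λ·(2 - 14) - 1 ≡ 1. → (14, 1)
3H = (14, 1).
Finally 3G + 3H:
(15, 17) + (14, 1). λ = (1 - 17)/(14 - 15) ≡ 7/22 mod 23. 22⁻¹ ≡ 22 (mod 23), so λ ≡ 16.
  x = λ² - 15 - 14 = 256 - 29 ≡ 20; y = λ·(15 - 20) - 17 ≡ 18. → (20, 18)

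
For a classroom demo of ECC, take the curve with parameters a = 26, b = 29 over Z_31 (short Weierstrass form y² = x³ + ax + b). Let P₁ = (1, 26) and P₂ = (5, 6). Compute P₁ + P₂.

(19, 2)

(1, 26) + (5, 6). λ = (6 - 26)/(5 - 1) ≡ 11/4 mod 31. 4⁻¹ ≡ 8 (mod 31), so λ ≡ 26.
  x = λ² - 1 - 5 = 676 - 6 ≡ 19; y = λ·(1 - 19) - 26 ≡ 2. → (19, 2)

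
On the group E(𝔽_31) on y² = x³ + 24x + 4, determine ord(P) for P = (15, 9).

3

2P: tangent at (15, 9): λ = (3·15² + 24)/(2·9) ≡ 17/18. 18⁻¹ ≡ 19 (mod 31), so λ ≡ 17·19 ≡ 13.
  x = λ² - 15 - 15 = 169 - 30 ≡ 15; y = λ·(15 - 15) - 9 ≡ 22. → (15, 22)
3P: (15, 22) + (15, 9): same x and y₁ ≡ -y₂, so the sum is O.
3P = O, so the order is 3.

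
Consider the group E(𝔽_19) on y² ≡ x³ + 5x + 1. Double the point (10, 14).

tangent at (10, 14): λ = (3·10² + 5)/(2·14) ≡ 1/9. 9⁻¹ ≡ 17 (mod 19), so λ ≡ 1·17 ≡ 17.
  x = λ² - 10 - 10 = 289 - 20 ≡ 3; y = λ·(10 - 3) - 14 ≡ 10. → (3, 10)

(3, 10)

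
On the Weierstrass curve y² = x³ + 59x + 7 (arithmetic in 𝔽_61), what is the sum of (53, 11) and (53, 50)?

O

The two points share x = 53 and their y-coordinates satisfy 11 + 50 ≡ 0 (mod 61), so they are inverses. Their sum is the point at infinity.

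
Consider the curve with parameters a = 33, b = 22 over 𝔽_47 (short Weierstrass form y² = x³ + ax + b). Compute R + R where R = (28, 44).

tangent at (28, 44): λ = (3·28² + 33)/(2·44) ≡ 35/41. 41⁻¹ ≡ 39 (mod 47), so λ ≡ 35·39 ≡ 2.
  x = λ² - 28 - 28 = 4 - 56 ≡ 42; y = λ·(28 - 42) - 44 ≡ 22. → (42, 22)

(42, 22)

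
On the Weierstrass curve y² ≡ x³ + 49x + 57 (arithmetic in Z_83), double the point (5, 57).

tangent at (5, 57): λ = (3·5² + 49)/(2·57) ≡ 41/31. 31⁻¹ ≡ 75 (mod 83) since 31·75 = 2325 ≡ 1, so λ ≡ 41·75 ≡ 4.
  x = λ² - 5 - 5 = 16 - 10 ≡ 6; y = λ·(5 - 6) - 57 ≡ 22. → (6, 22)

(6, 22)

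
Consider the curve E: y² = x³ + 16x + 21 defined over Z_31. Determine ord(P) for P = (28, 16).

6

2P: tangent at (28, 16): λ = (3·28² + 16)/(2·16) ≡ 12/1. 1⁻¹ ≡ 1 (mod 31) since 1·1 = 1 ≡ 1, so λ ≡ 12·1 ≡ 12.
  x = λ² - 28 - 28 = 144 - 56 ≡ 26; y = λ·(28 - 26) - 16 ≡ 8. → (26, 8)
3P: (26, 8) + (28, 16). λ = (16 - 8)/(28 - 26) ≡ 8/2 mod 31. 2⁻¹ ≡ 16 (mod 31) since 2·16 = 32 ≡ 1, so λ ≡ 4.
  x = λ² - 26 - 28 = 16 - 54 ≡ 24; y = λ·(26 - 24) - 8 ≡ 0. → (24, 0)
4P: (24, 0) + (28, 16). λ = (16 - 0)/(28 - 24) ≡ 16/4 mod 31. 4⁻¹ ≡ 8 (mod 31), so λ ≡ 4.
  x = λ² - 24 - 28 = 16 - 52 ≡ 26; y = λ·(24 - 26) - 0 ≡ 23. → (26, 23)
5P: (26, 23) + (28, 16). λ = (16 - 23)/(28 - 26) ≡ 24/2 mod 31. 2⁻¹ ≡ 16 (mod 31), so λ ≡ 12.
  x = λ² - 26 - 28 = 144 - 54 ≡ 28; y = λ·(26 - 28) - 23 ≡ 15. → (28, 15)
6P: (28, 15) + (28, 16): same x and y₁ ≡ -y₂, so the sum is 𝒪.
6P = 𝒪, so the order is 6.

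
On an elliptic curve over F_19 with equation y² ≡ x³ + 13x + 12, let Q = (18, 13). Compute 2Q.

(8, 18)

tangent at (18, 13): λ = (3·18² + 13)/(2·13) ≡ 16/7. 7⁻¹ ≡ 11 (mod 19), so λ ≡ 16·11 ≡ 5.
  x = λ² - 18 - 18 = 25 - 36 ≡ 8; y = λ·(18 - 8) - 13 ≡ 18. → (8, 18)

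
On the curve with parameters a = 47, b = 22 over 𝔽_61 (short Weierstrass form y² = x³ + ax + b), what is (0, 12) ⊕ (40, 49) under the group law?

(0, 12) + (40, 49). λ = (49 - 12)/(40 - 0) ≡ 37/40 mod 61. 40⁻¹ ≡ 29 (mod 61), so λ ≡ 36.
  x = λ² - 0 - 40 = 1296 - 40 ≡ 36; y = λ·(0 - 36) - 12 ≡ 34. → (36, 34)

(36, 34)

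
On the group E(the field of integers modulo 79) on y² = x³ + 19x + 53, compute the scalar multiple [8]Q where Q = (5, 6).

(60, 41)

Double-and-add on 8 = (1000)₂. Start with Q = (5, 6) for the leading 1-bit.
double: tangent at (5, 6): λ = (3·5² + 19)/(2·6) ≡ 15/12. 12⁻¹ ≡ 33 (mod 79) since 12·33 = 396 ≡ 1, so λ ≡ 15·33 ≡ 21.
  x = λ² - 5 - 5 = 441 - 10 ≡ 36; y = λ·(5 - 36) - 6 ≡ 54. → (36, 54)
double: tangent at (36, 54): λ = (3·36² + 19)/(2·54) ≡ 36/29. 29⁻¹ ≡ 30 (mod 79) since 29·30 = 870 ≡ 1, so λ ≡ 36·30 ≡ 53.
  x = λ² - 36 - 36 = 2809 - 72 ≡ 51; y = λ·(36 - 51) - 54 ≡ 20. → (51, 20)
double: tangent at (51, 20): λ = (3·51² + 19)/(2·20) ≡ 1/40. 40⁻¹ ≡ 2 (mod 79), so λ ≡ 1·2 ≡ 2.
  x = λ² - 51 - 51 = 4 - 102 ≡ 60; y = λ·(51 - 60) - 20 ≡ 41. → (60, 41)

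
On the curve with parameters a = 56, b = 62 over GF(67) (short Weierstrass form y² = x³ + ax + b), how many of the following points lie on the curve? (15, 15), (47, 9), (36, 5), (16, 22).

(15, 15): 15² ≡ 24, rhs ≡ 56 → off.
(47, 9): 9² ≡ 14, rhs ≡ 54 → off.
(36, 5): 5² ≡ 25, rhs ≡ 25 → on.
(16, 22): 22² ≡ 15, rhs ≡ 29 → off.

1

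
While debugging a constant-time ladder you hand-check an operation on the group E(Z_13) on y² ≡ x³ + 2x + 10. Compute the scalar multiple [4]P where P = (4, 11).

Double-and-add on 4 = (100)₂. Start with P = (4, 11) for the leading 1-bit.
double: tangent at (4, 11): λ = (3·4² + 2)/(2·11) ≡ 11/9. 9⁻¹ ≡ 3 (mod 13) since 9·3 = 27 ≡ 1, so λ ≡ 11·3 ≡ 7.
  x = λ² - 4 - 4 = 49 - 8 ≡ 2; y = λ·(4 - 2) - 11 ≡ 3. → (2, 3)
double: tangent at (2, 3): λ = (3·2² + 2)/(2·3) ≡ 1/6. 6⁻¹ ≡ 11 (mod 13), so λ ≡ 1·11 ≡ 11.
  x = λ² - 2 - 2 = 121 - 4 ≡ 0; y = λ·(2 - 0) - 3 ≡ 6. → (0, 6)

(0, 6)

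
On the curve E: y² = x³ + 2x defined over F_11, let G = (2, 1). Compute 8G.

Repeated addition: build up to 8G.
2G: tangent at (2, 1): λ = (3·2² + 2)/(2·1) ≡ 3/2. 2⁻¹ ≡ 6 (mod 11), so λ ≡ 3·6 ≡ 7.
  x = λ² - 2 - 2 = 49 - 4 ≡ 1; y = λ·(2 - 1) - 1 ≡ 6. → (1, 6)
3G: (1, 6) + (2, 1). λ = (1 - 6)/(2 - 1) ≡ 6/1 mod 11. 1⁻¹ ≡ 1 (mod 11), so λ ≡ 6.
  x = λ² - 1 - 2 = 36 - 3 ≡ 0; y = λ·(1 - 0) - 6 ≡ 0. → (0, 0)
4G: (0, 0) + (2, 1). λ = (1 - 0)/(2 - 0) ≡ 1/2 mod 11. 2⁻¹ ≡ 6 (mod 11) since 2·6 = 12 ≡ 1, so λ ≡ 6.
  x = λ² - 0 - 2 = 36 - 2 ≡ 1; y = λ·(0 - 1) - 0 ≡ 5. → (1, 5)
5G: (1, 5) + (2, 1). λ = (1 - 5)/(2 - 1) ≡ 7/1 mod 11. 1⁻¹ ≡ 1 (mod 11), so λ ≡ 7.
  x = λ² - 1 - 2 = 49 - 3 ≡ 2; y = λ·(1 - 2) - 5 ≡ 10. → (2, 10)
6G: (2, 10) + (2, 1): same x and y₁ ≡ -y₂, so the sum is ∞.
7G: ∞ + (2, 1) = (2, 1) (identity).
8G: tangent at (2, 1): λ = (3·2² + 2)/(2·1) ≡ 3/2. 2⁻¹ ≡ 6 (mod 11), so λ ≡ 3·6 ≡ 7.
  x = λ² - 2 - 2 = 49 - 4 ≡ 1; y = λ·(2 - 1) - 1 ≡ 6. → (1, 6)

(1, 6)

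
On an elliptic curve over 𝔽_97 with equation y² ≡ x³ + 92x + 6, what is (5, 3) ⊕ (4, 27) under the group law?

(5, 3) + (4, 27). λ = (27 - 3)/(4 - 5) ≡ 24/96 mod 97. 96⁻¹ ≡ 96 (mod 97), so λ ≡ 73.
  x = λ² - 5 - 4 = 5329 - 9 ≡ 82; y = λ·(5 - 82) - 3 ≡ 2. → (82, 2)

(82, 2)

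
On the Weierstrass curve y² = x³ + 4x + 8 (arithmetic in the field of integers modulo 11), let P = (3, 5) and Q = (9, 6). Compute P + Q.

(3, 6)

(3, 5) + (9, 6). λ = (6 - 5)/(9 - 3) ≡ 1/6 mod 11. 6⁻¹ ≡ 2 (mod 11), so λ ≡ 2.
  x = λ² - 3 - 9 = 4 - 12 ≡ 3; y = λ·(3 - 3) - 5 ≡ 6. → (3, 6)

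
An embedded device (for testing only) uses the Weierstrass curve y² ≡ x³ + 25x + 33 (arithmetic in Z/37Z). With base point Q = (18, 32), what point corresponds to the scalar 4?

Repeated addition: build up to 4Q.
2Q: tangent at (18, 32): λ = (3·18² + 25)/(2·32) ≡ 35/27. 27⁻¹ ≡ 11 (mod 37), so λ ≡ 35·11 ≡ 15.
  x = λ² - 18 - 18 = 225 - 36 ≡ 4; y = λ·(18 - 4) - 32 ≡ 30. → (4, 30)
3Q: (4, 30) + (18, 32). λ = (32 - 30)/(18 - 4) ≡ 2/14 mod 37. 14⁻¹ ≡ 8 (mod 37), so λ ≡ 16.
  x = λ² - 4 - 18 = 256 - 22 ≡ 12; y = λ·(4 - 12) - 30 ≡ 27. → (12, 27)
4Q: (12, 27) + (18, 32). λ = (32 - 27)/(18 - 12) ≡ 5/6 mod 37. 6⁻¹ ≡ 31 (mod 37), so λ ≡ 7.
  x = λ² - 12 - 18 = 49 - 30 ≡ 19; y = λ·(12 - 19) - 27 ≡ 35. → (19, 35)

(19, 35)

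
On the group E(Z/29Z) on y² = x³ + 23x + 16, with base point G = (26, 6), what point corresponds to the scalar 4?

Repeated addition: build up to 4G.
2G: tangent at (26, 6): λ = (3·26² + 23)/(2·6) ≡ 21/12. 12⁻¹ ≡ 17 (mod 29) since 12·17 = 204 ≡ 1, so λ ≡ 21·17 ≡ 9.
  x = λ² - 26 - 26 = 81 - 52 ≡ 0; y = λ·(26 - 0) - 6 ≡ 25. → (0, 25)
3G: (0, 25) + (26, 6). λ = (6 - 25)/(26 - 0) ≡ 10/26 mod 29. 26⁻¹ ≡ 19 (mod 29) since 26·19 = 494 ≡ 1, so λ ≡ 16.
  x = λ² - 0 - 26 = 256 - 26 ≡ 27; y = λ·(0 - 27) - 25 ≡ 7. → (27, 7)
4G: (27, 7) + (26, 6). λ = (6 - 7)/(26 - 27) ≡ 28/28 mod 29. 28⁻¹ ≡ 28 (mod 29) since 28·28 = 784 ≡ 1, so λ ≡ 1.
  x = λ² - 27 - 26 = 1 - 53 ≡ 6; y = λ·(27 - 6) - 7 ≡ 14. → (6, 14)

(6, 14)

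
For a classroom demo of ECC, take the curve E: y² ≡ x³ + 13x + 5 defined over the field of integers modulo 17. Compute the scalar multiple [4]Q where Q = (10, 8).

(9, 16)

Repeated addition: build up to 4Q.
2Q: tangent at (10, 8): λ = (3·10² + 13)/(2·8) ≡ 7/16. 16⁻¹ ≡ 16 (mod 17), so λ ≡ 7·16 ≡ 10.
  x = λ² - 10 - 10 = 100 - 20 ≡ 12; y = λ·(10 - 12) - 8 ≡ 6. → (12, 6)
3Q: (12, 6) + (10, 8). λ = (8 - 6)/(10 - 12) ≡ 2/15 mod 17. 15⁻¹ ≡ 8 (mod 17), so λ ≡ 16.
  x = λ² - 12 - 10 = 256 - 22 ≡ 13; y = λ·(12 - 13) - 6 ≡ 12. → (13, 12)
4Q: (13, 12) + (10, 8). λ = (8 - 12)/(10 - 13) ≡ 13/14 mod 17. 14⁻¹ ≡ 11 (mod 17), so λ ≡ 7.
  x = λ² - 13 - 10 = 49 - 23 ≡ 9; y = λ·(13 - 9) - 12 ≡ 16. → (9, 16)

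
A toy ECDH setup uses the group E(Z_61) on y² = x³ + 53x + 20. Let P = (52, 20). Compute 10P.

(6, 26)

Repeated addition: build up to 10P.
2P: tangent at (52, 20): λ = (3·52² + 53)/(2·20) ≡ 52/40. 40⁻¹ ≡ 29 (mod 61), so λ ≡ 52·29 ≡ 44.
  x = λ² - 52 - 52 = 1936 - 104 ≡ 2; y = λ·(52 - 2) - 20 ≡ 45. → (2, 45)
3P: (2, 45) + (52, 20). λ = (20 - 45)/(52 - 2) ≡ 36/50 mod 61. 50⁻¹ ≡ 11 (mod 61), so λ ≡ 30.
  x = λ² - 2 - 52 = 900 - 54 ≡ 53; y = λ·(2 - 53) - 45 ≡ 11. → (53, 11)
4P: (53, 11) + (52, 20). λ = (20 - 11)/(52 - 53) ≡ 9/60 mod 61. 60⁻¹ ≡ 60 (mod 61), so λ ≡ 52.
  x = λ² - 53 - 52 = 2704 - 105 ≡ 37; y = λ·(53 - 37) - 11 ≡ 28. → (37, 28)
5P: (37, 28) + (52, 20). λ = (20 - 28)/(52 - 37) ≡ 53/15 mod 61. 15⁻¹ ≡ 57 (mod 61), so λ ≡ 32.
  x = λ² - 37 - 52 = 1024 - 89 ≡ 20; y = λ·(37 - 20) - 28 ≡ 28. → (20, 28)
6P: (20, 28) + (52, 20). λ = (20 - 28)/(52 - 20) ≡ 53/32 mod 61. 32⁻¹ ≡ 21 (mod 61), so λ ≡ 15.
  x = λ² - 20 - 52 = 225 - 72 ≡ 31; y = λ·(20 - 31) - 28 ≡ 51. → (31, 51)
7P: (31, 51) + (52, 20). λ = (20 - 51)/(52 - 31) ≡ 30/21 mod 61. 21⁻¹ ≡ 32 (mod 61), so λ ≡ 45.
  x = λ² - 31 - 52 = 2025 - 83 ≡ 51; y = λ·(31 - 51) - 51 ≡ 25. → (51, 25)
8P: (51, 25) + (52, 20). λ = (20 - 25)/(52 - 51) ≡ 56/1 mod 61. 1⁻¹ ≡ 1 (mod 61) since 1·1 = 1 ≡ 1, so λ ≡ 56.
  x = λ² - 51 - 52 = 3136 - 103 ≡ 44; y = λ·(51 - 44) - 25 ≡ 1. → (44, 1)
9P: (44, 1) + (52, 20). λ = (20 - 1)/(52 - 44) ≡ 19/8 mod 61. 8⁻¹ ≡ 23 (mod 61), so λ ≡ 10.
  x = λ² - 44 - 52 = 100 - 96 ≡ 4; y = λ·(44 - 4) - 1 ≡ 33. → (4, 33)
10P: (4, 33) + (52, 20). λ = (20 - 33)/(52 - 4) ≡ 48/48 mod 61. 48⁻¹ ≡ 14 (mod 61) since 48·14 = 672 ≡ 1, so λ ≡ 1.
  x = λ² - 4 - 52 = 1 - 56 ≡ 6; y = λ·(4 - 6) - 33 ≡ 26. → (6, 26)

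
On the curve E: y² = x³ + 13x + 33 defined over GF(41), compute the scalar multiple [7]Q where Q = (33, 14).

Double-and-add on 7 = (111)₂. Start with Q = (33, 14) for the leading 1-bit.
double: tangent at (33, 14): λ = (3·33² + 13)/(2·14) ≡ 0/28. 28⁻¹ ≡ 22 (mod 41), so λ ≡ 0·22 ≡ 0.
  x = λ² - 33 - 33 = 0 - 66 ≡ 16; y = λ·(33 - 16) - 14 ≡ 27. → (16, 27)
add Q: (16, 27) + (33, 14). λ = (14 - 27)/(33 - 16) ≡ 28/17 mod 41. 17⁻¹ ≡ 29 (mod 41), so λ ≡ 33.
  x = λ² - 16 - 33 = 1089 - 49 ≡ 15; y = λ·(16 - 15) - 27 ≡ 6. → (15, 6)
double: tangent at (15, 6): λ = (3·15² + 13)/(2·6) ≡ 32/12. 12⁻¹ ≡ 24 (mod 41) since 12·24 = 288 ≡ 1, so λ ≡ 32·24 ≡ 30.
  x = λ² - 15 - 15 = 900 - 30 ≡ 9; y = λ·(15 - 9) - 6 ≡ 10. → (9, 10)
add Q: (9, 10) + (33, 14). λ = (14 - 10)/(33 - 9) ≡ 4/24 mod 41. 24⁻¹ ≡ 12 (mod 41), so λ ≡ 7.
  x = λ² - 9 - 33 = 49 - 42 ≡ 7; y = λ·(9 - 7) - 10 ≡ 4. → (7, 4)

(7, 4)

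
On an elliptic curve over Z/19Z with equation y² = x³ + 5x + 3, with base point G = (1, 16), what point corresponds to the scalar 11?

Repeated addition: build up to 11G.
2G: tangent at (1, 16): λ = (3·1² + 5)/(2·16) ≡ 8/13. 13⁻¹ ≡ 3 (mod 19), so λ ≡ 8·3 ≡ 5.
  x = λ² - 1 - 1 = 25 - 2 ≡ 4; y = λ·(1 - 4) - 16 ≡ 7. → (4, 7)
3G: (4, 7) + (1, 16). λ = (16 - 7)/(1 - 4) ≡ 9/16 mod 19. 16⁻¹ ≡ 6 (mod 19), so λ ≡ 16.
  x = λ² - 4 - 1 = 256 - 5 ≡ 4; y = λ·(4 - 4) - 7 ≡ 12. → (4, 12)
4G: (4, 12) + (1, 16). λ = (16 - 12)/(1 - 4) ≡ 4/16 mod 19. 16⁻¹ ≡ 6 (mod 19), so λ ≡ 5.
  x = λ² - 4 - 1 = 25 - 5 ≡ 1; y = λ·(4 - 1) - 12 ≡ 3. → (1, 3)
5G: (1, 3) + (1, 16): same x and y₁ ≡ -y₂, so the sum is O.
6G: O + (1, 16) = (1, 16) (identity).
7G: tangent at (1, 16): λ = (3·1² + 5)/(2·16) ≡ 8/13. 13⁻¹ ≡ 3 (mod 19), so λ ≡ 8·3 ≡ 5.
  x = λ² - 1 - 1 = 25 - 2 ≡ 4; y = λ·(1 - 4) - 16 ≡ 7. → (4, 7)
8G: (4, 7) + (1, 16). λ = (16 - 7)/(1 - 4) ≡ 9/16 mod 19. 16⁻¹ ≡ 6 (mod 19), so λ ≡ 16.
  x = λ² - 4 - 1 = 256 - 5 ≡ 4; y = λ·(4 - 4) - 7 ≡ 12. → (4, 12)
9G: (4, 12) + (1, 16). λ = (16 - 12)/(1 - 4) ≡ 4/16 mod 19. 16⁻¹ ≡ 6 (mod 19), so λ ≡ 5.
  x = λ² - 4 - 1 = 25 - 5 ≡ 1; y = λ·(4 - 1) - 12 ≡ 3. → (1, 3)
10G: (1, 3) + (1, 16): same x and y₁ ≡ -y₂, so the sum is O.
11G: O + (1, 16) = (1, 16) (identity).

(1, 16)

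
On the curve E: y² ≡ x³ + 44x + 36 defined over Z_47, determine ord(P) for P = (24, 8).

2P: tangent at (24, 8): λ = (3·24² + 44)/(2·8) ≡ 33/16. 16⁻¹ ≡ 3 (mod 47), so λ ≡ 33·3 ≡ 5.
  x = λ² - 24 - 24 = 25 - 48 ≡ 24; y = λ·(24 - 24) - 8 ≡ 39. → (24, 39)
3P: (24, 39) + (24, 8): same x and y₁ ≡ -y₂, so the sum is 𝒪.
3P = 𝒪, so the order is 3.

3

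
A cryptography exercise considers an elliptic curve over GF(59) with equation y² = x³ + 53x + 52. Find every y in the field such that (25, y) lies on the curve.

none

x³ + 53x + 52 = 17002 ≡ 10 (mod 59).
10 is a non-residue mod 59; no y exists.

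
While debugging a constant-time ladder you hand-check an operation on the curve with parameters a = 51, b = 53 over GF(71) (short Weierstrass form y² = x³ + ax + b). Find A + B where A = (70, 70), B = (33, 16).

(57, 43)

(70, 70) + (33, 16). λ = (16 - 70)/(33 - 70) ≡ 17/34 mod 71. 34⁻¹ ≡ 23 (mod 71) since 34·23 = 782 ≡ 1, so λ ≡ 36.
  x = λ² - 70 - 33 = 1296 - 103 ≡ 57; y = λ·(70 - 57) - 70 ≡ 43. → (57, 43)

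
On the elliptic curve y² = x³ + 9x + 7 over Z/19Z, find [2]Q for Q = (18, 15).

(9, 0)

tangent at (18, 15): λ = (3·18² + 9)/(2·15) ≡ 12/11. 11⁻¹ ≡ 7 (mod 19) since 11·7 = 77 ≡ 1, so λ ≡ 12·7 ≡ 8.
  x = λ² - 18 - 18 = 64 - 36 ≡ 9; y = λ·(18 - 9) - 15 ≡ 0. → (9, 0)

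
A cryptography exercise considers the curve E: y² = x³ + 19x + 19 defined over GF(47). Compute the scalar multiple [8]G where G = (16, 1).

(33, 39)

Double-and-add on 8 = (1000)₂. Start with G = (16, 1) for the leading 1-bit.
double: tangent at (16, 1): λ = (3·16² + 19)/(2·1) ≡ 35/2. 2⁻¹ ≡ 24 (mod 47), so λ ≡ 35·24 ≡ 41.
  x = λ² - 16 - 16 = 1681 - 32 ≡ 4; y = λ·(16 - 4) - 1 ≡ 21. → (4, 21)
double: tangent at (4, 21): λ = (3·4² + 19)/(2·21) ≡ 20/42. 42⁻¹ ≡ 28 (mod 47), so λ ≡ 20·28 ≡ 43.
  x = λ² - 4 - 4 = 1849 - 8 ≡ 8; y = λ·(4 - 8) - 21 ≡ 42. → (8, 42)
double: tangent at (8, 42): λ = (3·8² + 19)/(2·42) ≡ 23/37. 37⁻¹ ≡ 14 (mod 47) since 37·14 = 518 ≡ 1, so λ ≡ 23·14 ≡ 40.
  x = λ² - 8 - 8 = 1600 - 16 ≡ 33; y = λ·(8 - 33) - 42 ≡ 39. → (33, 39)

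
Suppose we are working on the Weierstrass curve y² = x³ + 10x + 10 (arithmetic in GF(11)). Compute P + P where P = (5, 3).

(4, 2)

tangent at (5, 3): λ = (3·5² + 10)/(2·3) ≡ 8/6. 6⁻¹ ≡ 2 (mod 11), so λ ≡ 8·2 ≡ 5.
  x = λ² - 5 - 5 = 25 - 10 ≡ 4; y = λ·(5 - 4) - 3 ≡ 2. → (4, 2)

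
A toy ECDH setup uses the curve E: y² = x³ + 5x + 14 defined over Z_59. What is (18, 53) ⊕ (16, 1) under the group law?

(18, 53) + (16, 1). λ = (1 - 53)/(16 - 18) ≡ 7/57 mod 59. 57⁻¹ ≡ 29 (mod 59), so λ ≡ 26.
  x = λ² - 18 - 16 = 676 - 34 ≡ 52; y = λ·(18 - 52) - 53 ≡ 7. → (52, 7)

(52, 7)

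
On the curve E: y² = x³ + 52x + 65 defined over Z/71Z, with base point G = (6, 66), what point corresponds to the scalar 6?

Repeated addition: build up to 6G.
2G: tangent at (6, 66): λ = (3·6² + 52)/(2·66) ≡ 18/61. 61⁻¹ ≡ 7 (mod 71), so λ ≡ 18·7 ≡ 55.
  x = λ² - 6 - 6 = 3025 - 12 ≡ 31; y = λ·(6 - 31) - 66 ≡ 50. → (31, 50)
3G: (31, 50) + (6, 66). λ = (66 - 50)/(6 - 31) ≡ 16/46 mod 71. 46⁻¹ ≡ 17 (mod 71), so λ ≡ 59.
  x = λ² - 31 - 6 = 3481 - 37 ≡ 36; y = λ·(31 - 36) - 50 ≡ 10. → (36, 10)
4G: (36, 10) + (6, 66). λ = (66 - 10)/(6 - 36) ≡ 56/41 mod 71. 41⁻¹ ≡ 26 (mod 71), so λ ≡ 36.
  x = λ² - 36 - 6 = 1296 - 42 ≡ 47; y = λ·(36 - 47) - 10 ≡ 20. → (47, 20)
5G: (47, 20) + (6, 66). λ = (66 - 20)/(6 - 47) ≡ 46/30 mod 71. 30⁻¹ ≡ 45 (mod 71) since 30·45 = 1350 ≡ 1, so λ ≡ 11.
  x = λ² - 47 - 6 = 121 - 53 ≡ 68; y = λ·(47 - 68) - 20 ≡ 33. → (68, 33)
6G: (68, 33) + (6, 66). λ = (66 - 33)/(6 - 68) ≡ 33/9 mod 71. 9⁻¹ ≡ 8 (mod 71) since 9·8 = 72 ≡ 1, so λ ≡ 51.
  x = λ² - 68 - 6 = 2601 - 74 ≡ 42; y = λ·(68 - 42) - 33 ≡ 15. → (42, 15)

(42, 15)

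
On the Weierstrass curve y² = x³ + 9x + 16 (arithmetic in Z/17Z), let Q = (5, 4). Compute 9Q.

(12, 13)

Repeated addition: build up to 9Q.
2Q: tangent at (5, 4): λ = (3·5² + 9)/(2·4) ≡ 16/8. 8⁻¹ ≡ 15 (mod 17), so λ ≡ 16·15 ≡ 2.
  x = λ² - 5 - 5 = 4 - 10 ≡ 11; y = λ·(5 - 11) - 4 ≡ 1. → (11, 1)
3Q: (11, 1) + (5, 4). λ = (4 - 1)/(5 - 11) ≡ 3/11 mod 17. 11⁻¹ ≡ 14 (mod 17), so λ ≡ 8.
  x = λ² - 11 - 5 = 64 - 16 ≡ 14; y = λ·(11 - 14) - 1 ≡ 9. → (14, 9)
4Q: (14, 9) + (5, 4). λ = (4 - 9)/(5 - 14) ≡ 12/8 mod 17. 8⁻¹ ≡ 15 (mod 17), so λ ≡ 10.
  x = λ² - 14 - 5 = 100 - 19 ≡ 13; y = λ·(14 - 13) - 9 ≡ 1. → (13, 1)
5Q: (13, 1) + (5, 4). λ = (4 - 1)/(5 - 13) ≡ 3/9 mod 17. 9⁻¹ ≡ 2 (mod 17) since 9·2 = 18 ≡ 1, so λ ≡ 6.
  x = λ² - 13 - 5 = 36 - 18 ≡ 1; y = λ·(13 - 1) - 1 ≡ 3. → (1, 3)
6Q: (1, 3) + (5, 4). λ = (4 - 3)/(5 - 1) ≡ 1/4 mod 17. 4⁻¹ ≡ 13 (mod 17) since 4·13 = 52 ≡ 1, so λ ≡ 13.
  x = λ² - 1 - 5 = 169 - 6 ≡ 10; y = λ·(1 - 10) - 3 ≡ 16. → (10, 16)
7Q: (10, 16) + (5, 4). λ = (4 - 16)/(5 - 10) ≡ 5/12 mod 17. 12⁻¹ ≡ 10 (mod 17), so λ ≡ 16.
  x = λ² - 10 - 5 = 256 - 15 ≡ 3; y = λ·(10 - 3) - 16 ≡ 11. → (3, 11)
8Q: (3, 11) + (5, 4). λ = (4 - 11)/(5 - 3) ≡ 10/2 mod 17. 2⁻¹ ≡ 9 (mod 17), so λ ≡ 5.
  x = λ² - 3 - 5 = 25 - 8 ≡ 0; y = λ·(3 - 0) - 11 ≡ 4. → (0, 4)
9Q: (0, 4) + (5, 4). λ = (4 - 4)/(5 - 0) ≡ 0/5 mod 17. 5⁻¹ ≡ 7 (mod 17), so λ ≡ 0.
  x = λ² - 0 - 5 = 0 - 5 ≡ 12; y = λ·(0 - 12) - 4 ≡ 13. → (12, 13)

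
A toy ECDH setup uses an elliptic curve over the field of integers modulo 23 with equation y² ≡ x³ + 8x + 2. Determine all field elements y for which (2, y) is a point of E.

7, 16

x³ + 8x + 2 = 26 ≡ 3 (mod 23).
Square roots of 3 mod 23: 7 and 16 (since 7² = 49 ≡ 3).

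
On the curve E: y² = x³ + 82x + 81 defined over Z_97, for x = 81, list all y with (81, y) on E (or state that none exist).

x³ + 82x + 81 = 538164 ≡ 8 (mod 97).
Square roots of 8 mod 97: 28 and 69 (since 28² = 784 ≡ 8).

28, 69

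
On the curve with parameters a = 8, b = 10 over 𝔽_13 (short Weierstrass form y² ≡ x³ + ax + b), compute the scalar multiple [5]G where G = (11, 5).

Double-and-add on 5 = (101)₂. Start with G = (11, 5) for the leading 1-bit.
double: tangent at (11, 5): λ = (3·11² + 8)/(2·5) ≡ 7/10. 10⁻¹ ≡ 4 (mod 13), so λ ≡ 7·4 ≡ 2.
  x = λ² - 11 - 11 = 4 - 22 ≡ 8; y = λ·(11 - 8) - 5 ≡ 1. → (8, 1)
double: tangent at (8, 1): λ = (3·8² + 8)/(2·1) ≡ 5/2. 2⁻¹ ≡ 7 (mod 13) since 2·7 = 14 ≡ 1, so λ ≡ 5·7 ≡ 9.
  x = λ² - 8 - 8 = 81 - 16 ≡ 0; y = λ·(8 - 0) - 1 ≡ 6. → (0, 6)
add G: (0, 6) + (11, 5). λ = (5 - 6)/(11 - 0) ≡ 12/11 mod 13. 11⁻¹ ≡ 6 (mod 13) since 11·6 = 66 ≡ 1, so λ ≡ 7.
  x = λ² - 0 - 11 = 49 - 11 ≡ 12; y = λ·(0 - 12) - 6 ≡ 1. → (12, 1)

(12, 1)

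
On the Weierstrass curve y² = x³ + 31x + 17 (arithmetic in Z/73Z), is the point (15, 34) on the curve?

y² = 34² ≡ 61; x³ + 31x + 17 = 3857 ≡ 61 (mod 73). 61 = 61.

yes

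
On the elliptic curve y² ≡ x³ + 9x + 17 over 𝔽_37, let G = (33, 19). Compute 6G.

Repeated addition: build up to 6G.
2G: tangent at (33, 19): λ = (3·33² + 9)/(2·19) ≡ 20/1. 1⁻¹ ≡ 1 (mod 37), so λ ≡ 20·1 ≡ 20.
  x = λ² - 33 - 33 = 400 - 66 ≡ 1; y = λ·(33 - 1) - 19 ≡ 29. → (1, 29)
3G: (1, 29) + (33, 19). λ = (19 - 29)/(33 - 1) ≡ 27/32 mod 37. 32⁻¹ ≡ 22 (mod 37) since 32·22 = 704 ≡ 1, so λ ≡ 2.
  x = λ² - 1 - 33 = 4 - 34 ≡ 7; y = λ·(1 - 7) - 29 ≡ 33. → (7, 33)
4G: (7, 33) + (33, 19). λ = (19 - 33)/(33 - 7) ≡ 23/26 mod 37. 26⁻¹ ≡ 10 (mod 37), so λ ≡ 8.
  x = λ² - 7 - 33 = 64 - 40 ≡ 24; y = λ·(7 - 24) - 33 ≡ 16. → (24, 16)
5G: (24, 16) + (33, 19). λ = (19 - 16)/(33 - 24) ≡ 3/9 mod 37. 9⁻¹ ≡ 33 (mod 37) since 9·33 = 297 ≡ 1, so λ ≡ 25.
  x = λ² - 24 - 33 = 625 - 57 ≡ 13; y = λ·(24 - 13) - 16 ≡ 0. → (13, 0)
6G: (13, 0) + (33, 19). λ = (19 - 0)/(33 - 13) ≡ 19/20 mod 37. 20⁻¹ ≡ 13 (mod 37) since 20·13 = 260 ≡ 1, so λ ≡ 25.
  x = λ² - 13 - 33 = 625 - 46 ≡ 24; y = λ·(13 - 24) - 0 ≡ 21. → (24, 21)

(24, 21)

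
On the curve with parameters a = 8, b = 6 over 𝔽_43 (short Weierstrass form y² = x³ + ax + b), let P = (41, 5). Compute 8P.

(17, 29)

Double-and-add on 8 = (1000)₂. Start with P = (41, 5) for the leading 1-bit.
double: tangent at (41, 5): λ = (3·41² + 8)/(2·5) ≡ 20/10. 10⁻¹ ≡ 13 (mod 43), so λ ≡ 20·13 ≡ 2.
  x = λ² - 41 - 41 = 4 - 82 ≡ 8; y = λ·(41 - 8) - 5 ≡ 18. → (8, 18)
double: tangent at (8, 18): λ = (3·8² + 8)/(2·18) ≡ 28/36. 36⁻¹ ≡ 6 (mod 43) since 36·6 = 216 ≡ 1, so λ ≡ 28·6 ≡ 39.
  x = λ² - 8 - 8 = 1521 - 16 ≡ 0; y = λ·(8 - 0) - 18 ≡ 36. → (0, 36)
double: tangent at (0, 36): λ = (3·0² + 8)/(2·36) ≡ 8/29. 29⁻¹ ≡ 3 (mod 43), so λ ≡ 8·3 ≡ 24.
  x = λ² - 0 - 0 = 576 - 0 ≡ 17; y = λ·(0 - 17) - 36 ≡ 29. → (17, 29)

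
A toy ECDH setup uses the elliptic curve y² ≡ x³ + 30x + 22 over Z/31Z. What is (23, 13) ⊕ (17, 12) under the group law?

(16, 14)

(23, 13) + (17, 12). λ = (12 - 13)/(17 - 23) ≡ 30/25 mod 31. 25⁻¹ ≡ 5 (mod 31) since 25·5 = 125 ≡ 1, so λ ≡ 26.
  x = λ² - 23 - 17 = 676 - 40 ≡ 16; y = λ·(23 - 16) - 13 ≡ 14. → (16, 14)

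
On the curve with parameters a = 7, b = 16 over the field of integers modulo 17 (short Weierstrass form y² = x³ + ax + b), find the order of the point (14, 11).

8

2P: tangent at (14, 11): λ = (3·14² + 7)/(2·11) ≡ 0/5. 5⁻¹ ≡ 7 (mod 17) since 5·7 = 35 ≡ 1, so λ ≡ 0·7 ≡ 0.
  x = λ² - 14 - 14 = 0 - 28 ≡ 6; y = λ·(14 - 6) - 11 ≡ 6. → (6, 6)
3P: (6, 6) + (14, 11). λ = (11 - 6)/(14 - 6) ≡ 5/8 mod 17. 8⁻¹ ≡ 15 (mod 17), so λ ≡ 7.
  x = λ² - 6 - 14 = 49 - 20 ≡ 12; y = λ·(6 - 12) - 6 ≡ 3. → (12, 3)
4P: (12, 3) + (14, 11). λ = (11 - 3)/(14 - 12) ≡ 8/2 mod 17. 2⁻¹ ≡ 9 (mod 17), so λ ≡ 4.
  x = λ² - 12 - 14 = 16 - 26 ≡ 7; y = λ·(12 - 7) - 3 ≡ 0. → (7, 0)
5P: (7, 0) + (14, 11). λ = (11 - 0)/(14 - 7) ≡ 11/7 mod 17. 7⁻¹ ≡ 5 (mod 17), so λ ≡ 4.
  x = λ² - 7 - 14 = 16 - 21 ≡ 12; y = λ·(7 - 12) - 0 ≡ 14. → (12, 14)
6P: (12, 14) + (14, 11). λ = (11 - 14)/(14 - 12) ≡ 14/2 mod 17. 2⁻¹ ≡ 9 (mod 17) since 2·9 = 18 ≡ 1, so λ ≡ 7.
  x = λ² - 12 - 14 = 49 - 26 ≡ 6; y = λ·(12 - 6) - 14 ≡ 11. → (6, 11)
7P: (6, 11) + (14, 11). λ = (11 - 11)/(14 - 6) ≡ 0/8 mod 17. 8⁻¹ ≡ 15 (mod 17), so λ ≡ 0.
  x = λ² - 6 - 14 = 0 - 20 ≡ 14; y = λ·(6 - 14) - 11 ≡ 6. → (14, 6)
8P: (14, 6) + (14, 11): same x and y₁ ≡ -y₂, so the sum is ∞.
8P = ∞, so the order is 8.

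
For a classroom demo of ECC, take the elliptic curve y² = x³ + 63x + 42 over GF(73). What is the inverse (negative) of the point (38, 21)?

(38, 52)

-(38, 21) = (38, -21 mod 73) = (38, 52).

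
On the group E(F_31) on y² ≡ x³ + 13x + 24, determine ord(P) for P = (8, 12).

7

2P: tangent at (8, 12): λ = (3·8² + 13)/(2·12) ≡ 19/24. 24⁻¹ ≡ 22 (mod 31), so λ ≡ 19·22 ≡ 15.
  x = λ² - 8 - 8 = 225 - 16 ≡ 23; y = λ·(8 - 23) - 12 ≡ 11. → (23, 11)
3P: (23, 11) + (8, 12). λ = (12 - 11)/(8 - 23) ≡ 1/16 mod 31. 16⁻¹ ≡ 2 (mod 31) since 16·2 = 32 ≡ 1, so λ ≡ 2.
  x = λ² - 23 - 8 = 4 - 31 ≡ 4; y = λ·(23 - 4) - 11 ≡ 27. → (4, 27)
4P: (4, 27) + (8, 12). λ = (12 - 27)/(8 - 4) ≡ 16/4 mod 31. 4⁻¹ ≡ 8 (mod 31), so λ ≡ 4.
  x = λ² - 4 - 8 = 16 - 12 ≡ 4; y = λ·(4 - 4) - 27 ≡ 4. → (4, 4)
5P: (4, 4) + (8, 12). λ = (12 - 4)/(8 - 4) ≡ 8/4 mod 31. 4⁻¹ ≡ 8 (mod 31) since 4·8 = 32 ≡ 1, so λ ≡ 2.
  x = λ² - 4 - 8 = 4 - 12 ≡ 23; y = λ·(4 - 23) - 4 ≡ 20. → (23, 20)
6P: (23, 20) + (8, 12). λ = (12 - 20)/(8 - 23) ≡ 23/16 mod 31. 16⁻¹ ≡ 2 (mod 31), so λ ≡ 15.
  x = λ² - 23 - 8 = 225 - 31 ≡ 8; y = λ·(23 - 8) - 20 ≡ 19. → (8, 19)
7P: (8, 19) + (8, 12): same x and y₁ ≡ -y₂, so the sum is O.
7P = O, so the order is 7.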